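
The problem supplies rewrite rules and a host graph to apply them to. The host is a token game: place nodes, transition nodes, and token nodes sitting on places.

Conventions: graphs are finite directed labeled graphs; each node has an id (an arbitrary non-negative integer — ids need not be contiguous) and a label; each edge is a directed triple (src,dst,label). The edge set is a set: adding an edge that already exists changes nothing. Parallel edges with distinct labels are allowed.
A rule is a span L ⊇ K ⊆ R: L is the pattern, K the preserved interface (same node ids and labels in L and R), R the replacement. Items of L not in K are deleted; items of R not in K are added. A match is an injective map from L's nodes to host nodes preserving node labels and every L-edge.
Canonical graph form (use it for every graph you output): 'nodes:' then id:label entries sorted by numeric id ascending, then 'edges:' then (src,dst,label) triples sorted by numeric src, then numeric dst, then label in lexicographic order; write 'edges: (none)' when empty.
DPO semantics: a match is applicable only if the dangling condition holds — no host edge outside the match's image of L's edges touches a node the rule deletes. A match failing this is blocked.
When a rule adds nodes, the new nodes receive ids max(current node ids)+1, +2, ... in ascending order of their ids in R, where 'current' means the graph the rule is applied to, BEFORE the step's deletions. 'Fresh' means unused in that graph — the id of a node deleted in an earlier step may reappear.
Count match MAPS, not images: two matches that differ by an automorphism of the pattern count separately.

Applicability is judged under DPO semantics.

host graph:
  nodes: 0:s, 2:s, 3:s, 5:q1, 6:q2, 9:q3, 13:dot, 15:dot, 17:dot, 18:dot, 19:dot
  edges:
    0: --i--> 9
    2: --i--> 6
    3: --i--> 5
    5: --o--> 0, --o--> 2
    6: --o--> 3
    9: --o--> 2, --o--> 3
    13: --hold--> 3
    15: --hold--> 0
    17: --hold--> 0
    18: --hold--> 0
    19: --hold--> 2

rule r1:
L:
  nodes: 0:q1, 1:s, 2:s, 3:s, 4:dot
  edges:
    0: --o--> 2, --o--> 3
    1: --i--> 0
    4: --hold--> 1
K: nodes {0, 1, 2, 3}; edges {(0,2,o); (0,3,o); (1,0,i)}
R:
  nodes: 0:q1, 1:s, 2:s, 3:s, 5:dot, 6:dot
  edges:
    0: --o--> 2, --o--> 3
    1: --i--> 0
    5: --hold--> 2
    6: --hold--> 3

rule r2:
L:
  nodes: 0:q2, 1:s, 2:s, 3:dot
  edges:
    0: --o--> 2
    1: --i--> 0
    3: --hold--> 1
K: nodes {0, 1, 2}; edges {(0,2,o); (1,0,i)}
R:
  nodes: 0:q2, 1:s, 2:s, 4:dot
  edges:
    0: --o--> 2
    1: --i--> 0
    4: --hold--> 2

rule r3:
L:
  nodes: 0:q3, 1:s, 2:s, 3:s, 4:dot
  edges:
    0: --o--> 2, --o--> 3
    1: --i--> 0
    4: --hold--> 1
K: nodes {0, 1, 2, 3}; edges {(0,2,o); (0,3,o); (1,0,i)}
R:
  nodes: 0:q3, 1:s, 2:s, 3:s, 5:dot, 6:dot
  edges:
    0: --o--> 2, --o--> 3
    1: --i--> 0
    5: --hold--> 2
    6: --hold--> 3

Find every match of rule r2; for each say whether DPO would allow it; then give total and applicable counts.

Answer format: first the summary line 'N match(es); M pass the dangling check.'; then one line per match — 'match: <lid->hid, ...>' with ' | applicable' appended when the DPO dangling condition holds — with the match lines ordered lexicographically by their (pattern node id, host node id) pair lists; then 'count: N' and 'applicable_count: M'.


1 match(es); 1 pass the dangling check.
match: 0->6, 1->2, 2->3, 3->19 | applicable
count: 1
applicable_count: 1


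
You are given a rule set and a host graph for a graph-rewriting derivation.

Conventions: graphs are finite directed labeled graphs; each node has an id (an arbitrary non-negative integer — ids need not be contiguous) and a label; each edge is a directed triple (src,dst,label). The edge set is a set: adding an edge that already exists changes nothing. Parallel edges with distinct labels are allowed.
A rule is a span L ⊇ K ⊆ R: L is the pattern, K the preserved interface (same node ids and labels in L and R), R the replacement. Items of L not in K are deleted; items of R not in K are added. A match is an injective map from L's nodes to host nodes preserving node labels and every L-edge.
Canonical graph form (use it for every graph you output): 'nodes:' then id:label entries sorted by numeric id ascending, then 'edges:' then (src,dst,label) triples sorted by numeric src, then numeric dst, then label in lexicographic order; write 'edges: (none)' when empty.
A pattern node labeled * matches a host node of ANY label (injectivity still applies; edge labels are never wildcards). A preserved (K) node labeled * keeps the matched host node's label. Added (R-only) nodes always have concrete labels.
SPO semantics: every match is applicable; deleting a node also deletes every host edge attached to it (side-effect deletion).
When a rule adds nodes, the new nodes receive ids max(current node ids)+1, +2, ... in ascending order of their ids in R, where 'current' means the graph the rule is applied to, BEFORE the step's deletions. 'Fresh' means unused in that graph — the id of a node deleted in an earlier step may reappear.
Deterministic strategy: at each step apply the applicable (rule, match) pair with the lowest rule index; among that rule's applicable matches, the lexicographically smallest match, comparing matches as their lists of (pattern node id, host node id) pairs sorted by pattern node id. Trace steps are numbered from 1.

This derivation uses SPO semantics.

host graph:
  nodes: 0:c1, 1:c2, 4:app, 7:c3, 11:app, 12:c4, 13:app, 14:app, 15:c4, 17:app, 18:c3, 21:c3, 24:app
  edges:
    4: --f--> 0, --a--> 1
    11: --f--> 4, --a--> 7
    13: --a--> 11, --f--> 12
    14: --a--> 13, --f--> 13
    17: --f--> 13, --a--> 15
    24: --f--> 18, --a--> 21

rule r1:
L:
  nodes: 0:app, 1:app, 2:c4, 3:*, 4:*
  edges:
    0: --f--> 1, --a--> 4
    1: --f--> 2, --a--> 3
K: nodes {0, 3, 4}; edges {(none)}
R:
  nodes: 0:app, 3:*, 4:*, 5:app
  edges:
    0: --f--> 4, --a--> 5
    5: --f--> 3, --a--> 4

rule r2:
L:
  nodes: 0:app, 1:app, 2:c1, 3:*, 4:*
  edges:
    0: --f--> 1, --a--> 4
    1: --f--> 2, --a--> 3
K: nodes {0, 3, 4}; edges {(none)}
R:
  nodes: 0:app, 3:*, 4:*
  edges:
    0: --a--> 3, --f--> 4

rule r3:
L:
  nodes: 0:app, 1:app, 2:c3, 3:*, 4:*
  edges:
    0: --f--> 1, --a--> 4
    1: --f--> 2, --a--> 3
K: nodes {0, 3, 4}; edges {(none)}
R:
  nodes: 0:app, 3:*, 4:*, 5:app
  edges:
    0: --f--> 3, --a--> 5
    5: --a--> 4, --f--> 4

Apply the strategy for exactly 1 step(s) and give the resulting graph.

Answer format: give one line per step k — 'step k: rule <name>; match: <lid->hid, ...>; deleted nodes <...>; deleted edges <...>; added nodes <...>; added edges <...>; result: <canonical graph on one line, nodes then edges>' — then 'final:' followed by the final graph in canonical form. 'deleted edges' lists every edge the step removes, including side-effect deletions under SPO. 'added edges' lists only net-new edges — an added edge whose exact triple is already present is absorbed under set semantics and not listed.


step 1: rule r1; match: 0->17, 1->13, 2->12, 3->11, 4->15; deleted nodes 12, 13; deleted edges (13,11,a); (13,12,f); (14,13,a); (14,13,f); (17,13,f); (17,15,a); added nodes 25; added edges (17,15,f); (17,25,a); (25,11,f); (25,15,a); result: nodes: 0:c1, 1:c2, 4:app, 7:c3, 11:app, 14:app, 15:c4, 17:app, 18:c3, 21:c3, 24:app, 25:app edges: (4,0,f); (4,1,a); (11,4,f); (11,7,a); (17,15,f); (17,25,a); (24,18,f); (24,21,a); (25,11,f); (25,15,a)
final:
nodes: 0:c1, 1:c2, 4:app, 7:c3, 11:app, 14:app, 15:c4, 17:app, 18:c3, 21:c3, 24:app, 25:app
edges: (4,0,f); (4,1,a); (11,4,f); (11,7,a); (17,15,f); (17,25,a); (24,18,f); (24,21,a); (25,11,f); (25,15,a)


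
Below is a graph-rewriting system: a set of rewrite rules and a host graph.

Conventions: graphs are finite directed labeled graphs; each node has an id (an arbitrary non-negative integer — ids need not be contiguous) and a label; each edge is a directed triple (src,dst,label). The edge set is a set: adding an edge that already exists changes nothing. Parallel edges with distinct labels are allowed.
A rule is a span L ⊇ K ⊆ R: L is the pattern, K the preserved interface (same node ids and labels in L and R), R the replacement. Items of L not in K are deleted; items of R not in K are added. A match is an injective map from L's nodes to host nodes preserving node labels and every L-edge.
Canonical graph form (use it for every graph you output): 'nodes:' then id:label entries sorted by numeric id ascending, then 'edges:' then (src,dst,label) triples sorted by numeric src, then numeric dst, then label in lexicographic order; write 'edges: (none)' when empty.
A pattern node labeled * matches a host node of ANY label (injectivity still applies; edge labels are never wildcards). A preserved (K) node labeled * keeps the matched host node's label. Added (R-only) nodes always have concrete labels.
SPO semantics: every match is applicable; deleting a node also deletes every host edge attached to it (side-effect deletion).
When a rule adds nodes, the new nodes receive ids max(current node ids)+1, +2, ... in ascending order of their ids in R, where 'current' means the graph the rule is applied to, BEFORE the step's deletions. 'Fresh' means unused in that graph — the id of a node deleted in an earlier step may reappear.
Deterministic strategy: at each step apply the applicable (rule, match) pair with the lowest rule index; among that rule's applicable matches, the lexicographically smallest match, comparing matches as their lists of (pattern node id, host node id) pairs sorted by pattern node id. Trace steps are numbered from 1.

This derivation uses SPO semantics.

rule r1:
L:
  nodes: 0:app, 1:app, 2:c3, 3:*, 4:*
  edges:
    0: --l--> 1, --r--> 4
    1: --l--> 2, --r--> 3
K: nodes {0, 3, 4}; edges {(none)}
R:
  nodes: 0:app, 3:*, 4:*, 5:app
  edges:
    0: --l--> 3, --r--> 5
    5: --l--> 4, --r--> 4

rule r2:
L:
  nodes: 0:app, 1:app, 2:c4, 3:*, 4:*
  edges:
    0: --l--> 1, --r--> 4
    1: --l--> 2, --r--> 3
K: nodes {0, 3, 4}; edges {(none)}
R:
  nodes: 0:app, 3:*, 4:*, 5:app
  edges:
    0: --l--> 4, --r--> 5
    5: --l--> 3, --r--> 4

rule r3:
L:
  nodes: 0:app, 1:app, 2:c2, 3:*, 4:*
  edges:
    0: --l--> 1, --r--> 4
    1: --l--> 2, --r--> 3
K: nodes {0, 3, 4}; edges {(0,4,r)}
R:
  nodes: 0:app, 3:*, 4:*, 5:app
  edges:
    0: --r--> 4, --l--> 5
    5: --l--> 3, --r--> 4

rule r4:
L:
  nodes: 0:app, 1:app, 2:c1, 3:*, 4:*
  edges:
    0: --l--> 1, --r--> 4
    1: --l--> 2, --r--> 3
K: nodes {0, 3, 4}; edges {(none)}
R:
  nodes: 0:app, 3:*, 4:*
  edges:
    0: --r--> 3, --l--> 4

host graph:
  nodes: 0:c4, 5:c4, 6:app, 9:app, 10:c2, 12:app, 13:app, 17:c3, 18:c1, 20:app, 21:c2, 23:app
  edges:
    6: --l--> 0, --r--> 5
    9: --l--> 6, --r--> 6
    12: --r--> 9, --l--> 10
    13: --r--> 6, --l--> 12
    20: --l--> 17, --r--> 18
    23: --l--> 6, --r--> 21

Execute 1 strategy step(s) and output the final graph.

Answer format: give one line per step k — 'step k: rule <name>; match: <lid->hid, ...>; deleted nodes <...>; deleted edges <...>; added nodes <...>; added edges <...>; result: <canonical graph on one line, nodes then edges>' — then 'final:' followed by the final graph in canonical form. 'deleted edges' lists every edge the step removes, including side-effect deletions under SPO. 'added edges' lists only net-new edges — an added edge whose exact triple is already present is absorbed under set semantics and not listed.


step 1: rule r2; match: 0->23, 1->6, 2->0, 3->5, 4->21; deleted nodes 0, 6; deleted edges (6,0,l); (6,5,r); (9,6,l); (9,6,r); (13,6,r); (23,6,l); (23,21,r); added nodes 24; added edges (23,21,l); (23,24,r); (24,5,l); (24,21,r); result: nodes: 5:c4, 9:app, 10:c2, 12:app, 13:app, 17:c3, 18:c1, 20:app, 21:c2, 23:app, 24:app edges: (12,9,r); (12,10,l); (13,12,l); (20,17,l); (20,18,r); (23,21,l); (23,24,r); (24,5,l); (24,21,r)
final:
nodes: 5:c4, 9:app, 10:c2, 12:app, 13:app, 17:c3, 18:c1, 20:app, 21:c2, 23:app, 24:app
edges: (12,9,r); (12,10,l); (13,12,l); (20,17,l); (20,18,r); (23,21,l); (23,24,r); (24,5,l); (24,21,r)


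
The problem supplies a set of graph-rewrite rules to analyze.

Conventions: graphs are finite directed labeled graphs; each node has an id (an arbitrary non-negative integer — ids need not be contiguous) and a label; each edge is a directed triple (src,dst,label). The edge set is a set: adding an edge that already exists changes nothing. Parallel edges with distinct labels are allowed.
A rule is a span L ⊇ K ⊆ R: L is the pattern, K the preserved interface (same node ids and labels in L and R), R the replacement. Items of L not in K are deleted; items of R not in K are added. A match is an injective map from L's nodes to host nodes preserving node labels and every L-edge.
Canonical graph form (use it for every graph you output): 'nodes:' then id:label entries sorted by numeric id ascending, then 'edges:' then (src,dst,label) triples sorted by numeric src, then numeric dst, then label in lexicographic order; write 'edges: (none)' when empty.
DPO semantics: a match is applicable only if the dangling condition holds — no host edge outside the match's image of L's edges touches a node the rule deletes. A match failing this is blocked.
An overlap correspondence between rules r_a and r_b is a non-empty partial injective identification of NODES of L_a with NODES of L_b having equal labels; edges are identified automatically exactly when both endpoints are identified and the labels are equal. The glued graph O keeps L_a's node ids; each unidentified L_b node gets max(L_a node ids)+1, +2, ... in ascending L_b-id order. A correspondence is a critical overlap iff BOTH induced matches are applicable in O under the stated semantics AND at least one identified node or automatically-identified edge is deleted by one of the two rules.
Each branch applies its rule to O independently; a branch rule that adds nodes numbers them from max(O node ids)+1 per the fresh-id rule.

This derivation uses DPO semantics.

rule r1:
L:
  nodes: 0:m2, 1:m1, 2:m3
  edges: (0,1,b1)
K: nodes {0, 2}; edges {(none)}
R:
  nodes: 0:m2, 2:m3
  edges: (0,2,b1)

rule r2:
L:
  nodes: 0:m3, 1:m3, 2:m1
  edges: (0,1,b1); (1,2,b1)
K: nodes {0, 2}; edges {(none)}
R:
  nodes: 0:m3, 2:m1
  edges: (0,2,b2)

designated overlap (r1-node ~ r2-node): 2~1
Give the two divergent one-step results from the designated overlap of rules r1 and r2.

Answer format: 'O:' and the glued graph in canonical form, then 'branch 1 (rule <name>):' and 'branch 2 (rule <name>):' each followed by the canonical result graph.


O:
nodes: 0:m2, 1:m1, 2:m3, 3:m3, 4:m1
edges: (0,1,b1); (2,4,b1); (3,2,b1)
branch 1 (rule r1):
nodes: 0:m2, 2:m3, 3:m3, 4:m1
edges: (0,2,b1); (2,4,b1); (3,2,b1)
branch 2 (rule r2):
nodes: 0:m2, 1:m1, 3:m3, 4:m1
edges: (0,1,b1); (3,4,b2)


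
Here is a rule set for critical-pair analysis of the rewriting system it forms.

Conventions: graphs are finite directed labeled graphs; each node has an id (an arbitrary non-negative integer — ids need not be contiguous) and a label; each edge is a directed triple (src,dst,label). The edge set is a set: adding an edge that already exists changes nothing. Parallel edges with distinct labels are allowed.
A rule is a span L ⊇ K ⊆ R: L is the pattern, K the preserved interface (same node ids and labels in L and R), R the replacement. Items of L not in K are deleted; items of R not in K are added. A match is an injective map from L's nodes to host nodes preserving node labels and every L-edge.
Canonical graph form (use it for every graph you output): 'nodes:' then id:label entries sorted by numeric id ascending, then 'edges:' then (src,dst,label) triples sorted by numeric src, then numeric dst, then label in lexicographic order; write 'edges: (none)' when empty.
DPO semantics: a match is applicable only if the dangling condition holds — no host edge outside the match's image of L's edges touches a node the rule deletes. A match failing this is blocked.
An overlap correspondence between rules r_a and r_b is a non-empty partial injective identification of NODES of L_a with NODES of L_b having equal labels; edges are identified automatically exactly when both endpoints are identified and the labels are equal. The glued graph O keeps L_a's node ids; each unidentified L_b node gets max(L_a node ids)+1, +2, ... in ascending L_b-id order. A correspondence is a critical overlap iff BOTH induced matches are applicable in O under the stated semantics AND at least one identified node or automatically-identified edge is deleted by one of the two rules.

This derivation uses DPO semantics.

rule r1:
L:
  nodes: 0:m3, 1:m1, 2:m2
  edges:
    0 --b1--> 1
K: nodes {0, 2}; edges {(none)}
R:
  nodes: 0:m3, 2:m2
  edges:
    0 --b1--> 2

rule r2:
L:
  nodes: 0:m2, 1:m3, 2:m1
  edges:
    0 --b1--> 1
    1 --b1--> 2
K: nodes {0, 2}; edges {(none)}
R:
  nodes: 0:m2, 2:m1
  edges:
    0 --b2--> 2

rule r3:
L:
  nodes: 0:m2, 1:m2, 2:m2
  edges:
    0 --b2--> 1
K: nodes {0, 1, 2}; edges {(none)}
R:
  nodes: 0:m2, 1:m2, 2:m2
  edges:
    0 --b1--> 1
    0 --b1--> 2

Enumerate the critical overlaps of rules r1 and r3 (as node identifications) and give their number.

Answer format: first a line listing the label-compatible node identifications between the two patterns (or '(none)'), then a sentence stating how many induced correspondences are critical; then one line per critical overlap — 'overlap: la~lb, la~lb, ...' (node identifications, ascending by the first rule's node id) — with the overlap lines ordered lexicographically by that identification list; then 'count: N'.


label-compatible node identifications between L(r1) and L(r3): 2~0, 2~1, 2~2
0 of the induced correspondences are critical overlaps of r1 and r3.
count: 0


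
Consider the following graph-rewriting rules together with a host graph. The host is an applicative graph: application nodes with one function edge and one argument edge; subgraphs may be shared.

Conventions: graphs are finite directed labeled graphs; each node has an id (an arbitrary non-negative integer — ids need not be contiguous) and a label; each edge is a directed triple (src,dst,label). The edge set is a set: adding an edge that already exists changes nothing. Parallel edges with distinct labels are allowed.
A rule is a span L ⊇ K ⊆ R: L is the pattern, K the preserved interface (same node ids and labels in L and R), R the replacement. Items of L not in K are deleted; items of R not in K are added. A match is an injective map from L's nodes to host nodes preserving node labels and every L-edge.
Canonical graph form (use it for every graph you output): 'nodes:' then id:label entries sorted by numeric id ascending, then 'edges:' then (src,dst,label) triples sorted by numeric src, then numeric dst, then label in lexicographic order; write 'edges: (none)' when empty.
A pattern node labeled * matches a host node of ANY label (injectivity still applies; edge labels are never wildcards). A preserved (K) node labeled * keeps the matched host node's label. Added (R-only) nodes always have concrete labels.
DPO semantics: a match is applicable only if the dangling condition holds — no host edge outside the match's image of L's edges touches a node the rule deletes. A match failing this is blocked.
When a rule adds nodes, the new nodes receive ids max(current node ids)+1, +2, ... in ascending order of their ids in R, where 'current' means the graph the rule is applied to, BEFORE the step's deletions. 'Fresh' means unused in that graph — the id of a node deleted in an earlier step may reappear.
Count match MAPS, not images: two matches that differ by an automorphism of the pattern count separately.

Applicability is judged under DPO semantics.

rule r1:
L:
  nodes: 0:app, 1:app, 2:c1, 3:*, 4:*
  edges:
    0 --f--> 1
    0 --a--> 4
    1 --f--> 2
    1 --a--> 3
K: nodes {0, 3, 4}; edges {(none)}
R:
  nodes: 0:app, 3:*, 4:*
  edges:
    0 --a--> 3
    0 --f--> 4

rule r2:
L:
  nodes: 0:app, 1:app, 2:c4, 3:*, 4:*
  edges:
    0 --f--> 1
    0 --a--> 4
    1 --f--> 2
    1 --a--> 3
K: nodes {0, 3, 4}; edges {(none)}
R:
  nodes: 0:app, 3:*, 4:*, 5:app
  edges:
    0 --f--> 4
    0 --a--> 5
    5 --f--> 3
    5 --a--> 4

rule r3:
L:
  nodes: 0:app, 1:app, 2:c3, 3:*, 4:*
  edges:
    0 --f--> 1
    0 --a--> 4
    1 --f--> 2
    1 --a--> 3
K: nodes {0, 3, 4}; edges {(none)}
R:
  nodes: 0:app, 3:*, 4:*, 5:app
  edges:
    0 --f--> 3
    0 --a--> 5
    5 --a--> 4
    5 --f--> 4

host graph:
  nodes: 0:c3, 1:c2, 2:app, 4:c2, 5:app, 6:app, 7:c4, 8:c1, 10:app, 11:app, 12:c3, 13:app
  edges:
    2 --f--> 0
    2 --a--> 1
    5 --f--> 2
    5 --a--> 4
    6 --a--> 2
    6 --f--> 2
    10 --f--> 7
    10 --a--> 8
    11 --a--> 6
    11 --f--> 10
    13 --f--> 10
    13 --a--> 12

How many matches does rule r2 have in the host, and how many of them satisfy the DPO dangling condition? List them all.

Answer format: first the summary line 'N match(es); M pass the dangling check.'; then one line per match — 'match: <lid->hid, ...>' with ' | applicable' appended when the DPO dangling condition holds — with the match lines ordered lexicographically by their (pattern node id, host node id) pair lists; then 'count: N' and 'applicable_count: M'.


2 match(es); 0 pass the dangling check.
match: 0->11, 1->10, 2->7, 3->8, 4->6
match: 0->13, 1->10, 2->7, 3->8, 4->12
count: 2
applicable_count: 0


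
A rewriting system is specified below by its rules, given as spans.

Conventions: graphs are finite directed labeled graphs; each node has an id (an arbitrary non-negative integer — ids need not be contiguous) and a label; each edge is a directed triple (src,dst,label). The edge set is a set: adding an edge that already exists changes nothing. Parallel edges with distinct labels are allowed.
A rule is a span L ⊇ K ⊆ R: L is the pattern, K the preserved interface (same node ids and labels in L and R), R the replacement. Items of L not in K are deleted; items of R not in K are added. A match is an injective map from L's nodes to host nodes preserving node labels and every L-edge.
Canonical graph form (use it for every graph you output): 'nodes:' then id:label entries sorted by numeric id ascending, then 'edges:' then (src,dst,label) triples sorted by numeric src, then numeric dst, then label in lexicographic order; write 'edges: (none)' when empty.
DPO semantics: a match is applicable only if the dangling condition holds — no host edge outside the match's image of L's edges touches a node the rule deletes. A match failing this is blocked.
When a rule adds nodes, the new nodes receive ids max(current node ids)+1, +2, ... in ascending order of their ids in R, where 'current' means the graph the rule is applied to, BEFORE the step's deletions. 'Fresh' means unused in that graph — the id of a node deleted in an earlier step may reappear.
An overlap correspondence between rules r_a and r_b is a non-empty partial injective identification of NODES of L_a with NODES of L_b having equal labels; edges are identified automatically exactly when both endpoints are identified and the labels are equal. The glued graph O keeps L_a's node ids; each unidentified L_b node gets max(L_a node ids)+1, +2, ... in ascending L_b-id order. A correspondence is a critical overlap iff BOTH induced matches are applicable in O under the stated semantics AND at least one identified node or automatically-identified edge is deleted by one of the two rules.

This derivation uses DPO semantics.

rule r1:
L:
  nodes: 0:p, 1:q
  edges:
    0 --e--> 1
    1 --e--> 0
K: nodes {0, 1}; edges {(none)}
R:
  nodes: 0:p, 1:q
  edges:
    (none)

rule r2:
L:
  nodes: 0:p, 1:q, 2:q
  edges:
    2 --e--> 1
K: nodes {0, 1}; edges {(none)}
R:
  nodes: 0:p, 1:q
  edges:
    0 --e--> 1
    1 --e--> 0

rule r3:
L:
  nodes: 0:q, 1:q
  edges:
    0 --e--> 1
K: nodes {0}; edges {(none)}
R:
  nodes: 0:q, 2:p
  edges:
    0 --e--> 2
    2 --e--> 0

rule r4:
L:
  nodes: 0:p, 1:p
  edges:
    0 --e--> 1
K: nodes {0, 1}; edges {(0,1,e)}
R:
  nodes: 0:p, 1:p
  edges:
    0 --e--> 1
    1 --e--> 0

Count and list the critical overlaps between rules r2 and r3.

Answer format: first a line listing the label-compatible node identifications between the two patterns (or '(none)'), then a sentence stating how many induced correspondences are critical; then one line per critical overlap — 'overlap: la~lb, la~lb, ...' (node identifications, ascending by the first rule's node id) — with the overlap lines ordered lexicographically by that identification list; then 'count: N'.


label-compatible node identifications between L(r2) and L(r3): 1~0, 1~1, 2~0, 2~1
1 of the induced correspondences is a critical overlap of r2 and r3.
overlap: 1~1, 2~0
count: 1


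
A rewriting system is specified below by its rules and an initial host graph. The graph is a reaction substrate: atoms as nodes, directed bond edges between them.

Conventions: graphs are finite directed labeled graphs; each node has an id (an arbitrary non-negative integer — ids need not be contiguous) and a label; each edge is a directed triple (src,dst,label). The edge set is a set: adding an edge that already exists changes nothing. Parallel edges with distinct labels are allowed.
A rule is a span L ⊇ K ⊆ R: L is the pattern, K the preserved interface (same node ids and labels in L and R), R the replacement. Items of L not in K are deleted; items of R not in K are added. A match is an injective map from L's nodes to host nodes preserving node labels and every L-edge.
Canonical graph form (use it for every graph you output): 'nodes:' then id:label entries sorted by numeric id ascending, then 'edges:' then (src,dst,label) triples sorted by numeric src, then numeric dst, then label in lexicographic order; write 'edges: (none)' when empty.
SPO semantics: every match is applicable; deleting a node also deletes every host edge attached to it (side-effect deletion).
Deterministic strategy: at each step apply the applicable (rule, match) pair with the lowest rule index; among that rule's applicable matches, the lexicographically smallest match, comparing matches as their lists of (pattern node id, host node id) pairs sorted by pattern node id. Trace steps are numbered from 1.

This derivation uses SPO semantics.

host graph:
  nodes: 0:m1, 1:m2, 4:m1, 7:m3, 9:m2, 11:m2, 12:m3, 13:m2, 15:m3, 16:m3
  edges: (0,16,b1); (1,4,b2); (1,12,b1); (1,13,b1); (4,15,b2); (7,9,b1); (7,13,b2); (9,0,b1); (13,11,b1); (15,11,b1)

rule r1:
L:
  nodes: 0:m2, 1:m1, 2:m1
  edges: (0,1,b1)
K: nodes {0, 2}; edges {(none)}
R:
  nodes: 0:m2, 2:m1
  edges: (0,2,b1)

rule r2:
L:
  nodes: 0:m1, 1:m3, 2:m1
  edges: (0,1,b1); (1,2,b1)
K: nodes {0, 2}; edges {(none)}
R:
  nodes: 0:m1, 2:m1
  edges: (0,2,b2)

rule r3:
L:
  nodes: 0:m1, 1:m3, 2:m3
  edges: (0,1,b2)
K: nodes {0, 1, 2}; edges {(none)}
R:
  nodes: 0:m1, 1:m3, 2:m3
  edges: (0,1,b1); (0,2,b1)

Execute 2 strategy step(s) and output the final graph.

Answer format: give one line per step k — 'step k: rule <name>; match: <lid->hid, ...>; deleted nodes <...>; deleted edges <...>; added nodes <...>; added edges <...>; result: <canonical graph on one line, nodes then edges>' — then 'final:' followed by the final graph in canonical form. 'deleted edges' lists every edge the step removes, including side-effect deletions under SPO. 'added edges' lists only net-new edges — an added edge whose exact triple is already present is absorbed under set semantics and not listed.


step 1: rule r1; match: 0->9, 1->0, 2->4; deleted nodes 0; deleted edges (0,16,b1); (9,0,b1); added nodes (none); added edges (9,4,b1); result: nodes: 1:m2, 4:m1, 7:m3, 9:m2, 11:m2, 12:m3, 13:m2, 15:m3, 16:m3 edges: (1,4,b2); (1,12,b1); (1,13,b1); (4,15,b2); (7,9,b1); (7,13,b2); (9,4,b1); (13,11,b1); (15,11,b1)
step 2: rule r3; match: 0->4, 1->15, 2->7; deleted nodes (none); deleted edges (4,15,b2); added nodes (none); added edges (4,7,b1); (4,15,b1); result: nodes: 1:m2, 4:m1, 7:m3, 9:m2, 11:m2, 12:m3, 13:m2, 15:m3, 16:m3 edges: (1,4,b2); (1,12,b1); (1,13,b1); (4,7,b1); (4,15,b1); (7,9,b1); (7,13,b2); (9,4,b1); (13,11,b1); (15,11,b1)
final:
nodes: 1:m2, 4:m1, 7:m3, 9:m2, 11:m2, 12:m3, 13:m2, 15:m3, 16:m3
edges: (1,4,b2); (1,12,b1); (1,13,b1); (4,7,b1); (4,15,b1); (7,9,b1); (7,13,b2); (9,4,b1); (13,11,b1); (15,11,b1)


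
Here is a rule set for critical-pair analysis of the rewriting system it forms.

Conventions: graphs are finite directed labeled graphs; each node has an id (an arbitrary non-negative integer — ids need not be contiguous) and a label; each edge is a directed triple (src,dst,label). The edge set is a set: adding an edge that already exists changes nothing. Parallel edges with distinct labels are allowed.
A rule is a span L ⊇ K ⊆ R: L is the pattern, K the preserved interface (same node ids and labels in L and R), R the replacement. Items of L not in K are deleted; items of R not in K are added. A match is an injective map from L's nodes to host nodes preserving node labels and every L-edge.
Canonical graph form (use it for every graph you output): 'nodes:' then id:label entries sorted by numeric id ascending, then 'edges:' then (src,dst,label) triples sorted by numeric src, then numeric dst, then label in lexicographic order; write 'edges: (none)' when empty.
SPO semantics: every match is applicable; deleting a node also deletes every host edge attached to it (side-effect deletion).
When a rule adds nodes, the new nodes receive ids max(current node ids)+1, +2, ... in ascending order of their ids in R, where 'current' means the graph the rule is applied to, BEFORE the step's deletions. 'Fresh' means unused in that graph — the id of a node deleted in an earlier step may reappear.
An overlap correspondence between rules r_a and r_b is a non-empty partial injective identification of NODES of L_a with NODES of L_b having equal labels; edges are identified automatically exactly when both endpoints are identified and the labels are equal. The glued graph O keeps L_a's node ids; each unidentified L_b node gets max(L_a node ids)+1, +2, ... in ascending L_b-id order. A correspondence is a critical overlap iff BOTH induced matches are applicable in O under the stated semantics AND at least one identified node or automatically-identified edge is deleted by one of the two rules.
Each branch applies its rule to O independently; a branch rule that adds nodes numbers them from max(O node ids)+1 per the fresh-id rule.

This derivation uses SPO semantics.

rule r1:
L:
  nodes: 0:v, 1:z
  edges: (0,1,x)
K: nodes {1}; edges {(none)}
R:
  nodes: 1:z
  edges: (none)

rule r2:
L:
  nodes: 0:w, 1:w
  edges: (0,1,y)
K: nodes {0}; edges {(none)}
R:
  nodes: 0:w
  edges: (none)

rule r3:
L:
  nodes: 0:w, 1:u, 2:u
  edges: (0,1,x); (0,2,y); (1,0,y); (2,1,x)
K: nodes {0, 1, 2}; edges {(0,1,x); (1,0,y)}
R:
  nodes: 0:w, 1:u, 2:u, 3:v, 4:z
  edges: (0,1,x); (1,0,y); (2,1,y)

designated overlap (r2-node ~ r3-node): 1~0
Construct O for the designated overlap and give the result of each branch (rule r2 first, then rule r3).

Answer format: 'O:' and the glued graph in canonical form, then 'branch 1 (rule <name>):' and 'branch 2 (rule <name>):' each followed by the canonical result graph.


O:
nodes: 0:w, 1:w, 2:u, 3:u
edges: (0,1,y); (1,2,x); (1,3,y); (2,1,y); (3,2,x)
branch 1 (rule r2):
nodes: 0:w, 2:u, 3:u
edges: (3,2,x)
branch 2 (rule r3):
nodes: 0:w, 1:w, 2:u, 3:u, 4:v, 5:z
edges: (0,1,y); (1,2,x); (2,1,y); (3,2,y)


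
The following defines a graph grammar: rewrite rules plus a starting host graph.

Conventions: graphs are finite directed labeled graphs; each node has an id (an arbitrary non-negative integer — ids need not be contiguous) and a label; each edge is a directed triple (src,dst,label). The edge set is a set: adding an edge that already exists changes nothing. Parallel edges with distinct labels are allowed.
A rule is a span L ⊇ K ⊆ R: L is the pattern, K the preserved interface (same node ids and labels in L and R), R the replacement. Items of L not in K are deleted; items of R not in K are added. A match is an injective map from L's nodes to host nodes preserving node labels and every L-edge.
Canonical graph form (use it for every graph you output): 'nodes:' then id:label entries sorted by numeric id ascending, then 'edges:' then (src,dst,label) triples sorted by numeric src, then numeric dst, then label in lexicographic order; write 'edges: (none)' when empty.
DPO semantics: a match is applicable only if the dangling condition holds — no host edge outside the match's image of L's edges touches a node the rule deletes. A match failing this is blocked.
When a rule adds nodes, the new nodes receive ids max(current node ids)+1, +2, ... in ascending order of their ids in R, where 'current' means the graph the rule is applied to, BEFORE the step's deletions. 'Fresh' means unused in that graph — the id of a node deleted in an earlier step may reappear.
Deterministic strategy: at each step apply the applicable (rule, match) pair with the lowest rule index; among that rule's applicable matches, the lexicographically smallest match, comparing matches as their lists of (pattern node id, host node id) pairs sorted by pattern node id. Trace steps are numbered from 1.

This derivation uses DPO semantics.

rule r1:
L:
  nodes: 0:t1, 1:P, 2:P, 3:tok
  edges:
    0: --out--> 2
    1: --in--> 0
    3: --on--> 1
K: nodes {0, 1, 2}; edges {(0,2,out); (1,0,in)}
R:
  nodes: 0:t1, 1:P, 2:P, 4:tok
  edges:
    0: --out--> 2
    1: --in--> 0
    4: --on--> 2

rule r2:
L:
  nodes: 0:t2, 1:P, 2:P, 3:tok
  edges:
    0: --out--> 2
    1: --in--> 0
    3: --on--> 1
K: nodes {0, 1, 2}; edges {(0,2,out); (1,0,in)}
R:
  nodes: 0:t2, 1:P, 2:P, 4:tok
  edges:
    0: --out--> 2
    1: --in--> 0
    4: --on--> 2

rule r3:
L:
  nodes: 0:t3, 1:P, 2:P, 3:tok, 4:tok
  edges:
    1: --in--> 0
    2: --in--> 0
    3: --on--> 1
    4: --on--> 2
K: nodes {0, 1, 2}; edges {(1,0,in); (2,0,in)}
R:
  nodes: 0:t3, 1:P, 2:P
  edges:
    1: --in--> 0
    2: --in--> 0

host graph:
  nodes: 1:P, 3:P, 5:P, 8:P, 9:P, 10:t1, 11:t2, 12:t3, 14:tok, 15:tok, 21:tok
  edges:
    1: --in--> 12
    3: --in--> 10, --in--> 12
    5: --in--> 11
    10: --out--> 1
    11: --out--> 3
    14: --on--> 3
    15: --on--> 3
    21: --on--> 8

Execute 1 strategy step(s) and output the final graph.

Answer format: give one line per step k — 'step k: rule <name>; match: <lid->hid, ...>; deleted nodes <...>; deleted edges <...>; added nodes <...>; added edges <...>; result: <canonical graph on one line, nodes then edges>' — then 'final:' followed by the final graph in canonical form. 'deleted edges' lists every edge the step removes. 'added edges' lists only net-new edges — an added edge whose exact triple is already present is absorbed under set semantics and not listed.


step 1: rule r1; match: 0->10, 1->3, 2->1, 3->14; deleted nodes 14; deleted edges (14,3,on); added nodes 22; added edges (22,1,on); result: nodes: 1:P, 3:P, 5:P, 8:P, 9:P, 10:t1, 11:t2, 12:t3, 15:tok, 21:tok, 22:tok edges: (1,12,in); (3,10,in); (3,12,in); (5,11,in); (10,1,out); (11,3,out); (15,3,on); (21,8,on); (22,1,on)
final:
nodes: 1:P, 3:P, 5:P, 8:P, 9:P, 10:t1, 11:t2, 12:t3, 15:tok, 21:tok, 22:tok
edges: (1,12,in); (3,10,in); (3,12,in); (5,11,in); (10,1,out); (11,3,out); (15,3,on); (21,8,on); (22,1,on)


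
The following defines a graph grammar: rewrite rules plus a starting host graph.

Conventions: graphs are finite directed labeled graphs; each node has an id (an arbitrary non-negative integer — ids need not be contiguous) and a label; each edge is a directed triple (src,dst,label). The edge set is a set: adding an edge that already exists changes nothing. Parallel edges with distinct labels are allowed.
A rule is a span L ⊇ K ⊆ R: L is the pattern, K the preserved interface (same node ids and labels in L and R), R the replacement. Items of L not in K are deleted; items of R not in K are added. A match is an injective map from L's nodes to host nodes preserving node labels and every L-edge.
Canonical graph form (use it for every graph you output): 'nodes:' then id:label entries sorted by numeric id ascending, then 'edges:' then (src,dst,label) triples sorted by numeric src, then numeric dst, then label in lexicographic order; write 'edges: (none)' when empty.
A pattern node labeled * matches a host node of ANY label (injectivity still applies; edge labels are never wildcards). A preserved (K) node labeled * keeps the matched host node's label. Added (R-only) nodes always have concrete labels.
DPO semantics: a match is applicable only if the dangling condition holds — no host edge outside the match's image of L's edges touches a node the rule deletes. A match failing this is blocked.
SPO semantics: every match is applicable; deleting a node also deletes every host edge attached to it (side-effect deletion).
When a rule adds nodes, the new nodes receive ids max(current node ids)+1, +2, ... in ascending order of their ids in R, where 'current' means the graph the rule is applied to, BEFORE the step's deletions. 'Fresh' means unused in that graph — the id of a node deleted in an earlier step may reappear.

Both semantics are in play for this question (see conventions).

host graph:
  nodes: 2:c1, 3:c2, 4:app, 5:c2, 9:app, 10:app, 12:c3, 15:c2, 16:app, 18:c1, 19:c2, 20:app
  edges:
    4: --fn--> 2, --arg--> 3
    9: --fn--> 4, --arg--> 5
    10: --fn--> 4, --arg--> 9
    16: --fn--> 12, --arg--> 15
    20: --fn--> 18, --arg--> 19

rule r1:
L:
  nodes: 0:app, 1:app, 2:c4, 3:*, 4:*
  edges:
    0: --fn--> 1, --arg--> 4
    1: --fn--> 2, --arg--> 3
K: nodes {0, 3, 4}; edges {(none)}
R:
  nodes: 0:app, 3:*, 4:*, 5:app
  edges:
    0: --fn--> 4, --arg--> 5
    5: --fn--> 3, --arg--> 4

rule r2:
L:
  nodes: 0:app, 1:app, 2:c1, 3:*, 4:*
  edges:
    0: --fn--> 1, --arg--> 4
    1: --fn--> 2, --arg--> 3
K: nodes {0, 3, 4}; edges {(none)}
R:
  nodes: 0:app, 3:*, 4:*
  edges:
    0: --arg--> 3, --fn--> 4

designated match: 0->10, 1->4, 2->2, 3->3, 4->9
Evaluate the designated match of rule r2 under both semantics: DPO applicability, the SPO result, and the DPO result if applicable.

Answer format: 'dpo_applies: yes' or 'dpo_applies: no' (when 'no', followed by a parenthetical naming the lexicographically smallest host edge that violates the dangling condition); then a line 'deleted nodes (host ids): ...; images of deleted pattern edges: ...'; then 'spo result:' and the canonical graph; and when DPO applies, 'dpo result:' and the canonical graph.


dpo_applies: no
(the rule deletes node 4, which keeps host edge (9,4,fn) outside the match image — the dangling condition fails, DPO blocks; SPO proceeds and side-deletes such edges)
deleted nodes (host ids): 2, 4; images of deleted pattern edges: (4,2,fn); (4,3,arg); (10,4,fn); (10,9,arg)
spo result:
nodes: 3:c2, 5:c2, 9:app, 10:app, 12:c3, 15:c2, 16:app, 18:c1, 19:c2, 20:app
edges: (9,5,arg); (10,3,arg); (10,9,fn); (16,12,fn); (16,15,arg); (20,18,fn); (20,19,arg)


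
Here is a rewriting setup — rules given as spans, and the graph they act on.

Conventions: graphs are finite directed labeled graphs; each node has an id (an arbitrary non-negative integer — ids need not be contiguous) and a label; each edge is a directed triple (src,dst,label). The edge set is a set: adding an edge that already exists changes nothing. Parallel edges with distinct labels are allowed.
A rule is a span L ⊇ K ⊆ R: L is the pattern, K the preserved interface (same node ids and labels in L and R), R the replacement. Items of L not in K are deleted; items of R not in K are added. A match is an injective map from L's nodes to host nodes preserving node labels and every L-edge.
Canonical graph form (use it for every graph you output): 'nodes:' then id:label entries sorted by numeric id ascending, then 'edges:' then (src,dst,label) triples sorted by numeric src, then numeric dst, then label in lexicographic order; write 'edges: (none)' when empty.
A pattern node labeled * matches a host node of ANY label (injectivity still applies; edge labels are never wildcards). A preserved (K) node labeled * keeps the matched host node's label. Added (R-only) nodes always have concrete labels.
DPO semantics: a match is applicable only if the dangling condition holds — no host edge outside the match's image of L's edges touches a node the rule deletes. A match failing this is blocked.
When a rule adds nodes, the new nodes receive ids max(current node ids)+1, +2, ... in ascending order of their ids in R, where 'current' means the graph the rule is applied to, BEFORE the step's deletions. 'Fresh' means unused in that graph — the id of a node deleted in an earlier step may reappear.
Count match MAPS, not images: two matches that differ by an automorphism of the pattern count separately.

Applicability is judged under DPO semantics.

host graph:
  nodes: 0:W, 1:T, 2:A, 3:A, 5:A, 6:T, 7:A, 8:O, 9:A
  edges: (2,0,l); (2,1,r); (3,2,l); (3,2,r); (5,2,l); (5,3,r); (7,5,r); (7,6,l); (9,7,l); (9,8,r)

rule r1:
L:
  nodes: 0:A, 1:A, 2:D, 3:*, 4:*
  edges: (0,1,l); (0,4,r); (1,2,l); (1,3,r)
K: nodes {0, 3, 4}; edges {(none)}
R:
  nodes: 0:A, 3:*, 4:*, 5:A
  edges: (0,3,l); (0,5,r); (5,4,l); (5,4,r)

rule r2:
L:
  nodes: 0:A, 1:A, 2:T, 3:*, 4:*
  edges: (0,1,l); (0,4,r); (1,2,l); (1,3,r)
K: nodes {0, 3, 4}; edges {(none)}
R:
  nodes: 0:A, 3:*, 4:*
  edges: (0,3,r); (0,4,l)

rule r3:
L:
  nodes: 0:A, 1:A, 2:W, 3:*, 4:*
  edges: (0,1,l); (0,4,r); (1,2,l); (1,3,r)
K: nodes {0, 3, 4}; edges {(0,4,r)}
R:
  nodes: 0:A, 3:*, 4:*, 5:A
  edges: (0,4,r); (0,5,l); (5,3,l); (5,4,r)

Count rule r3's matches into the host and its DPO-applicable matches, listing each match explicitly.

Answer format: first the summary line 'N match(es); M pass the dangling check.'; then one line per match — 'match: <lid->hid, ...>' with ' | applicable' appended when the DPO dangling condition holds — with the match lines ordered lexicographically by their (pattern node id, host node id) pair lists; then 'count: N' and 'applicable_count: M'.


1 match(es); 0 pass the dangling check.
match: 0->5, 1->2, 2->0, 3->1, 4->3
count: 1
applicable_count: 0
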